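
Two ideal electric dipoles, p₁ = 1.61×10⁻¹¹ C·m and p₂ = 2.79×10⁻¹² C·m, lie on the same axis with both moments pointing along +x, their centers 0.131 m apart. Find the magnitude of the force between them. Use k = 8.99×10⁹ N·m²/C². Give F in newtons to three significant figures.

F ≈ 8.23×10⁻⁹ N

On-axis field of dipole 1 at distance r: E = 2kp₁/r³. Force on dipole 2 is F = p₂·dE/dr (gradient along axis).
dE/dr = −6kp₁/r⁴, so |F| = 6kp₁p₂/r⁴ (attractive for aligned moments).
F = 6(8.99×10⁹)(1.61×10⁻¹¹)(2.79×10⁻¹²)/(0.131)⁴ = 8.227×10⁻⁹ N.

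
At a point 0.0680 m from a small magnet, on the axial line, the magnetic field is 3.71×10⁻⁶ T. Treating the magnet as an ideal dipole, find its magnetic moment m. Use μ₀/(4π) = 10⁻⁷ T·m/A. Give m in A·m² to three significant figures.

On axis B = (μ₀/4π)·2m/r³, so m = Br³·4π/(μ₀·2).
m = (3.71×10⁻⁶)·(0.0680)³ / (2·10⁻⁷) = 0.005833 A·m².

m ≈ 0.00583 A·m²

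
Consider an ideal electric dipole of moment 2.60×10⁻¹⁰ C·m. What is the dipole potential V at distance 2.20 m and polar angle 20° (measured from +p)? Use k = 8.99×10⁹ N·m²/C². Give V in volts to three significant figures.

V ≈ 0.454 V

The dipole potential is V = kp cosθ / r².
V = (8.99×10⁹)(2.60×10⁻¹⁰)·cos20° / (2.20)² = 0.4538 V.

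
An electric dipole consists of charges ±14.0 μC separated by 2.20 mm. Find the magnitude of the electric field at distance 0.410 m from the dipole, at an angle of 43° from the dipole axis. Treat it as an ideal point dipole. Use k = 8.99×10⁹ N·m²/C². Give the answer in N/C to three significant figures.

E ≈ 6480 N/C

Dipole moment p = qd = (1.40×10⁻⁵ C)(0.00220 m) = 3.08×10⁻⁸ C·m.
At angle θ the dipole field magnitude is E = (kp/r³)·√(1 + 3cos²θ).
kp/r³ = (8.99×10⁹)(3.08×10⁻⁸) / (0.410)³ = 4018 N/C.
√(1 + 3cos²43°) = √(1 + 3·0.5349) = √2.6046 ≈ 1.6139.
E ≈ 4018 × 1.614 = 6484 N/C.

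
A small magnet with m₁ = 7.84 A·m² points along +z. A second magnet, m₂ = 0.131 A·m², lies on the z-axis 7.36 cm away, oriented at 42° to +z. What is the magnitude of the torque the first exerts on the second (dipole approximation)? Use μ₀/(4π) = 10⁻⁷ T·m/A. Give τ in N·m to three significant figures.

τ ≈ 3.45×10⁻⁴ N·m

Dipole B is on the axis of dipole A, so B₁ there is axial: B₁ = (μ₀/4π)·2m₁/r³ along +z.
B₁ = 2(10⁻⁷)(7.84)/(0.0736)³ = 0.003933 T.
τ = m₂ B₁ sinθ.
τ = (0.131)(0.003933)·sin42° = 3.447×10⁻⁴ N·m.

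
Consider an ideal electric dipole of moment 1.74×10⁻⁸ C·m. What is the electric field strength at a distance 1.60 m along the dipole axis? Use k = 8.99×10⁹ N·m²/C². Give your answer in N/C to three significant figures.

E ≈ 76.4 N/C

On the dipole axis E = 2kp/r³.
E = 2·(8.99×10⁹)(1.74×10⁻⁸) / (1.60)³ = 76.38 N/C.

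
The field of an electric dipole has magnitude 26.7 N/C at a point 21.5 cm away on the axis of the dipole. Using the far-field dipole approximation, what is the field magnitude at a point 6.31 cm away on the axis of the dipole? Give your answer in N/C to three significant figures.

E ≈ 1060 N/C

Dipole fields scale as 1/r³ in the far field; the geometry is the same at both points.
E₂ = E₁ · (r₁/r₂)³ = 26.7 · (21.5/6.31)³.
(r₁/r₂)³ = (3.407)³ = 39.56.
E₂ ≈ 1056 N/C.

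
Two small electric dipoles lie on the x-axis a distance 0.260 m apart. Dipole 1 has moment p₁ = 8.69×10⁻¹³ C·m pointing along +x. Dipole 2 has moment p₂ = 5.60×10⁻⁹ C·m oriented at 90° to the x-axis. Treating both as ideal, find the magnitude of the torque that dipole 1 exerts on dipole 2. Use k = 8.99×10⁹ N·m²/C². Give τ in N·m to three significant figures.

τ ≈ 4.98×10⁻⁹ N·m

The second dipole sits on the axis of the first, so the field there is axial: E₁ = 2kp₁/r³ along +x.
E₁ = 2(8.99×10⁹)(8.69×10⁻¹³)/(0.260)³ = 0.8890 N/C.
Torque on the second dipole: τ = p₂ E₁ sinθ.
τ = (5.60×10⁻⁹)(0.8890)·sin90° = 4.978×10⁻⁹ N·m.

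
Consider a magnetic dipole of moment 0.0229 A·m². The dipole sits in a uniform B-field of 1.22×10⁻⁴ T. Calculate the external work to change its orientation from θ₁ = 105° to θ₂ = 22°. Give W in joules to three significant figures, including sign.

W ≈ -3.31×10⁻⁶ J

W_ext = ΔU = −mB cosθ₂ + mB cosθ₁ = mB(cosθ₁ − cosθ₂).
W = (0.0229)(1.22×10⁻⁴)·(cos105° − cos22°) = (2.794×10⁻⁶)·(-1.1860) = -3.313×10⁻⁶ J.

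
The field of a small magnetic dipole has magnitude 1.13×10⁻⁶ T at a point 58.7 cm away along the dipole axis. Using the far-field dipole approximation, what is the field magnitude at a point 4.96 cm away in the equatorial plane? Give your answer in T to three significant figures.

Dipole fields scale as 1/r³ in the far field.
The axial field is twice the equatorial field at the same r, so the geometry factor is 1/2.
B₂ = B₁ · (1/2) · (r₁/r₂)³ = 1.13×10⁻⁶ · 0.5 · (58.7/4.96)³.
(r₁/r₂)³ = (11.83)³ = 1658.
B₂ ≈ 9.365×10⁻⁴ T.

B ≈ 9.37×10⁻⁴ T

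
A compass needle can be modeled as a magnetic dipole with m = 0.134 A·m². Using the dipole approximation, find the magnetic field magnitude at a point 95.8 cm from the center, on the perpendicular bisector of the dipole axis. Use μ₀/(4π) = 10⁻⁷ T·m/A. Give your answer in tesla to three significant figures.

B ≈ 1.52×10⁻⁸ T

In the equatorial plane B = (μ₀/4π)·m/r³ (half the axial value).
B = (10⁻⁷)·(0.134) / (0.958)³ = 1.524×10⁻⁸ T.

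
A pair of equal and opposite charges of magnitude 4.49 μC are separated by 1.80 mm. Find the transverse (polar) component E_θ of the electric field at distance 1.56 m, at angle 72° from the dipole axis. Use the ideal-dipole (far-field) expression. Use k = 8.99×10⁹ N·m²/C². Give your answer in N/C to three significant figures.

Dipole moment p = qd = (4.49×10⁻⁶ C)(0.00180 m) = 8.082×10⁻⁹ C·m.
For a dipole, E_θ = (kp sinθ)/r³.
kp/r³ = (8.99×10⁹)(8.082×10⁻⁹)/(1.56)³ = 19.14 N/C.
E_θ = 19.14·sin72° = 18.20 N/C.

E_θ ≈ 18.2 N/C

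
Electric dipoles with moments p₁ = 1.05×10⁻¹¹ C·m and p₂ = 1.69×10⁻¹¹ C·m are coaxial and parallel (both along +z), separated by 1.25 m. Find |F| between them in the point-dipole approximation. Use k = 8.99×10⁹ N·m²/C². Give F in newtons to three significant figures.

On-axis field of dipole 1 at distance r: E = 2kp₁/r³. Force on dipole 2 is F = p₂·dE/dr (gradient along axis).
dE/dr = −6kp₁/r⁴, so |F| = 6kp₁p₂/r⁴ (attractive for aligned moments).
F = 6(8.99×10⁹)(1.05×10⁻¹¹)(1.69×10⁻¹¹)/(1.25)⁴ = 3.921×10⁻¹² N.

F ≈ 3.92×10⁻¹² N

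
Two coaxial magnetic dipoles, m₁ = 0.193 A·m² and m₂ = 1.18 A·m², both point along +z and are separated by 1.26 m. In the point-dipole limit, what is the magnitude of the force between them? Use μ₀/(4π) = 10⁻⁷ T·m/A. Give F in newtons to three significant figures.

On-axis B of dipole 1: B = (μ₀/4π)·2m₁/r³. Force on dipole 2: F = m₂·dB/dr.
dB/dr = −(μ₀/4π)·6m₁/r⁴, so |F| = (μ₀/4π)·6m₁m₂/r⁴.
F = 6(10⁻⁷)(0.193)(1.18)/(1.26)⁴ = 5.421×10⁻⁸ N.

F ≈ 5.42×10⁻⁸ N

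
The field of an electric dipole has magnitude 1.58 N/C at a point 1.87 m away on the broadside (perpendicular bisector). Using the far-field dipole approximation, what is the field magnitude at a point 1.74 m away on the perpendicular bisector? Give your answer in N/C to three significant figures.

E ≈ 1.96 N/C

Dipole fields scale as 1/r³ in the far field; the geometry is the same at both points.
E₂ = E₁ · (r₁/r₂)³ = 1.58 · (1.87/1.74)³.
(r₁/r₂)³ = (1.075)³ = 1.241.
E₂ ≈ 1.961 N/C.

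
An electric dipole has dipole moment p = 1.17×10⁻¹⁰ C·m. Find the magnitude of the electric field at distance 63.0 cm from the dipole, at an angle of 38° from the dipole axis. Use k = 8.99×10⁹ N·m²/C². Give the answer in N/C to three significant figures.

At angle θ the dipole field magnitude is E = (kp/r³)·√(1 + 3cos²θ).
kp/r³ = (8.99×10⁹)(1.17×10⁻¹⁰) / (0.630)³ = 4.207 N/C.
√(1 + 3cos²38°) = √(1 + 3·0.6210) = √2.8629 ≈ 1.6920.
E ≈ 4.207 × 1.692 = 7.117 N/C.

E ≈ 7.12 N/C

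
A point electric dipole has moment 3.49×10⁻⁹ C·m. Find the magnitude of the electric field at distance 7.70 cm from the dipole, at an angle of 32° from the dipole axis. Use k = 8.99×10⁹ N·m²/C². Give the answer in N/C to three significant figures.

At angle θ the dipole field magnitude is E = (kp/r³)·√(1 + 3cos²θ).
kp/r³ = (8.99×10⁹)(3.49×10⁻⁹) / (0.0770)³ = 6.872×10⁴ N/C.
√(1 + 3cos²32°) = √(1 + 3·0.7192) = √3.1576 ≈ 1.7770.
E ≈ 6.872×10⁴ × 1.777 = 1.221×10⁵ N/C.

E ≈ 1.22×10⁵ N/C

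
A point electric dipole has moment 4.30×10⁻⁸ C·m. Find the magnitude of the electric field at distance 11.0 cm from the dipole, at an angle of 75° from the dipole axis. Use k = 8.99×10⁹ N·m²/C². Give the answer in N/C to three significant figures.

E ≈ 3.18×10⁵ N/C

At angle θ the dipole field magnitude is E = (kp/r³)·√(1 + 3cos²θ).
kp/r³ = (8.99×10⁹)(4.30×10⁻⁸) / (0.110)³ = 2.904×10⁵ N/C.
√(1 + 3cos²75°) = √(1 + 3·0.0670) = √1.2010 ≈ 1.0959.
E ≈ 2.904×10⁵ × 1.096 = 3.183×10⁵ N/C.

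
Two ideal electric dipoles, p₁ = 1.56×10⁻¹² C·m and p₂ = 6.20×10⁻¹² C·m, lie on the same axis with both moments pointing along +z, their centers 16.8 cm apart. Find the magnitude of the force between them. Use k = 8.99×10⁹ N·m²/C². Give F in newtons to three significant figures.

On-axis field of dipole 1 at distance r: E = 2kp₁/r³. Force on dipole 2 is F = p₂·dE/dr (gradient along axis).
dE/dr = −6kp₁/r⁴, so |F| = 6kp₁p₂/r⁴ (attractive for aligned moments).
F = 6(8.99×10⁹)(1.56×10⁻¹²)(6.20×10⁻¹²)/(0.168)⁴ = 6.549×10⁻¹⁰ N.

F ≈ 6.55×10⁻¹⁰ N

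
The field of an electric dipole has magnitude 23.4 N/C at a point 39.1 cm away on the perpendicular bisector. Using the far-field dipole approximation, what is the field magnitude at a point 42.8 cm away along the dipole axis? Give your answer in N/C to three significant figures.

E ≈ 35.7 N/C

Dipole fields scale as 1/r³ in the far field.
The axial field is twice the equatorial field at the same r, so the geometry factor is 2/1.
E₂ = E₁ · (2/1) · (r₁/r₂)³ = 23.4 · 2 · (39.1/42.8)³.
(r₁/r₂)³ = (0.9136)³ = 0.7624.
E₂ ≈ 35.68 N/C.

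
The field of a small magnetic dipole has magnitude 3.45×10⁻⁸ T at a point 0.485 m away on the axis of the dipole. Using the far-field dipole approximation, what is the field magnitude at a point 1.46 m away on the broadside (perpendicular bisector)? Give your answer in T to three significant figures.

Dipole fields scale as 1/r³ in the far field.
The axial field is twice the equatorial field at the same r, so the geometry factor is 1/2.
B₂ = B₁ · (1/2) · (r₁/r₂)³ = 3.45×10⁻⁸ · 0.5 · (0.485/1.46)³.
(r₁/r₂)³ = (0.3322)³ = 0.03666.
B₂ ≈ 6.323×10⁻¹⁰ T.

B ≈ 6.32×10⁻¹⁰ T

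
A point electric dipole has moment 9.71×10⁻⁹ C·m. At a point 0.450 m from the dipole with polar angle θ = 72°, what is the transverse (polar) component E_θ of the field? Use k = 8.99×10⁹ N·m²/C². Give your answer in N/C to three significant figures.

For a dipole, E_θ = (kp sinθ)/r³.
kp/r³ = (8.99×10⁹)(9.71×10⁻⁹)/(0.450)³ = 957.9 N/C.
E_θ = 957.9·sin72° = 911.1 N/C.

E_θ ≈ 911 N/C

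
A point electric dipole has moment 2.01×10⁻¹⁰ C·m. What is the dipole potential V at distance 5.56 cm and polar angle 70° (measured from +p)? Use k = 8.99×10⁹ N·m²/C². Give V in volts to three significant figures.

V ≈ 200 V

The dipole potential is V = kp cosθ / r².
V = (8.99×10⁹)(2.01×10⁻¹⁰)·cos70° / (0.0556)² = 199.9 V.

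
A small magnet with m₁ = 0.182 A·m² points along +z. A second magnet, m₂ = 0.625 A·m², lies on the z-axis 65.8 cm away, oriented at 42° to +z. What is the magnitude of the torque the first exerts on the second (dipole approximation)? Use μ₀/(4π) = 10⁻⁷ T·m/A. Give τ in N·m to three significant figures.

Dipole B is on the axis of dipole A, so B₁ there is axial: B₁ = (μ₀/4π)·2m₁/r³ along +z.
B₁ = 2(10⁻⁷)(0.182)/(0.658)³ = 1.278×10⁻⁷ T.
τ = m₂ B₁ sinθ.
τ = (0.625)(1.278×10⁻⁷)·sin42° = 5.343×10⁻⁸ N·m.

τ ≈ 5.34×10⁻⁸ N·m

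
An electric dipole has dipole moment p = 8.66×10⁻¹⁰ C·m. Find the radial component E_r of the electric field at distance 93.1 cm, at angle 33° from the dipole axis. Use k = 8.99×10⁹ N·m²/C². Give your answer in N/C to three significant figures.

For a dipole, E_r = (2kp cosθ)/r³.
kp/r³ = (8.99×10⁹)(8.66×10⁻¹⁰)/(0.931)³ = 9.648 N/C.
E_r = 2·9.648·cos33° = 16.18 N/C.

E_r ≈ 16.2 N/C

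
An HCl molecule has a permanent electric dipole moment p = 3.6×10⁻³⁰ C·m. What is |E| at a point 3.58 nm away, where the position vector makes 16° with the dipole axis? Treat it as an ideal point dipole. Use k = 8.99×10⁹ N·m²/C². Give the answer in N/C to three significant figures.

At angle θ the dipole field magnitude is E = (kp/r³)·√(1 + 3cos²θ).
kp/r³ = (8.99×10⁹)(3.60×10⁻³⁰) / (3.58×10⁻⁹)³ = 7.054×10⁵ N/C.
√(1 + 3cos²16°) = √(1 + 3·0.9240) = √3.7721 ≈ 1.9422.
E ≈ 7.054×10⁵ × 1.942 = 1.370×10⁶ N/C.

E ≈ 1.37×10⁶ N/C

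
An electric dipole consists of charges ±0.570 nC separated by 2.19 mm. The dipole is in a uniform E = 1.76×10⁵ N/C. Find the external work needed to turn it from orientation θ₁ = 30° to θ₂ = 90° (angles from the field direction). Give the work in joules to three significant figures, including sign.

W ≈ 1.90×10⁻⁷ J

Dipole moment p = qd = (5.70×10⁻¹⁰ C)(0.00219 m) = 1.248×10⁻¹² C·m.
W_ext = ΔU = U(θ₂) − U(θ₁) = −pE cosθ₂ − (−pE cosθ₁) = pE(cosθ₁ − cosθ₂).
W = (1.248×10⁻¹²)(1.76×10⁵)·(cos30° − cos90°) = (2.196×10⁻⁷)·(+0.8660) = 1.902×10⁻⁷ J.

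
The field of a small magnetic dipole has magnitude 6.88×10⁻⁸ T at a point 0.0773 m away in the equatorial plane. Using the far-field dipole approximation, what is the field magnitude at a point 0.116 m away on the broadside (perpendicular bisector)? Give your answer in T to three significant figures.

B ≈ 2.04×10⁻⁸ T

Dipole fields scale as 1/r³ in the far field; the geometry is the same at both points.
B₂ = B₁ · (r₁/r₂)³ = 6.88×10⁻⁸ · (0.0773/0.116)³.
(r₁/r₂)³ = (0.6664)³ = 0.2959.
B₂ ≈ 2.036×10⁻⁸ T.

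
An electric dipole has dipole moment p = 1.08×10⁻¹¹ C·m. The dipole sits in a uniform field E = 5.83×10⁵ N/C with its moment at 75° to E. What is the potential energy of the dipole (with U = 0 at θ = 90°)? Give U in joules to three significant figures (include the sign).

U ≈ -1.63×10⁻⁶ J

U = −p·E = −pE cosθ.
U = −(1.08×10⁻¹¹)(5.83×10⁵)·cos75° = -1.630×10⁻⁶ J.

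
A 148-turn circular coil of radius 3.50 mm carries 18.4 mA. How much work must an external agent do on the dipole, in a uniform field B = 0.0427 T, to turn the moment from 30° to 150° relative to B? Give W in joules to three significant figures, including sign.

m = NIA = NIπa² = 148·(0.0184)·π·(0.00350)² = 1.048×10⁻⁴ A·m².
W_ext = ΔU = −mB cosθ₂ + mB cosθ₁ = mB(cosθ₁ − cosθ₂).
W = (1.048×10⁻⁴)(0.0427)·(cos30° − cos150°) = (4.475×10⁻⁶)·(+1.7321) = 7.751×10⁻⁶ J.

W ≈ 7.75×10⁻⁶ J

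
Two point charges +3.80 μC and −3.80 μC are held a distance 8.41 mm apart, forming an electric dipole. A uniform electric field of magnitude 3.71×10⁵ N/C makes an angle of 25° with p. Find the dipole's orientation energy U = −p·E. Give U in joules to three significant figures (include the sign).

U ≈ -0.0107 J

Dipole moment p = qd = (3.80×10⁻⁶ C)(0.00841 m) = 3.196×10⁻⁸ C·m.
U = −p·E = −pE cosθ.
U = −(3.196×10⁻⁸)(3.71×10⁵)·cos25° = -0.01075 J.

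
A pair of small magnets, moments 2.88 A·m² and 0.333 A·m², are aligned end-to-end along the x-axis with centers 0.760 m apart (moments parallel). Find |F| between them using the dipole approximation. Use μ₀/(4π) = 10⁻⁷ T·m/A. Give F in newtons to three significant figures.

On-axis B of dipole 1: B = (μ₀/4π)·2m₁/r³. Force on dipole 2: F = m₂·dB/dr.
dB/dr = −(μ₀/4π)·6m₁/r⁴, so |F| = (μ₀/4π)·6m₁m₂/r⁴.
F = 6(10⁻⁷)(2.88)(0.333)/(0.760)⁴ = 1.725×10⁻⁶ N.

F ≈ 1.72×10⁻⁶ N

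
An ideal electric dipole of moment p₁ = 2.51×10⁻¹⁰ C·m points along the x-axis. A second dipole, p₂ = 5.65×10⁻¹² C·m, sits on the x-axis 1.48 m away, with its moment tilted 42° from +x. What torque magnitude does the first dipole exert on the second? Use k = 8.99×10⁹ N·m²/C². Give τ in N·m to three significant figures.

τ ≈ 5.26×10⁻¹² N·m

The second dipole sits on the axis of the first, so the field there is axial: E₁ = 2kp₁/r³ along +x.
E₁ = 2(8.99×10⁹)(2.51×10⁻¹⁰)/(1.48)³ = 1.392 N/C.
Torque on the second dipole: τ = p₂ E₁ sinθ.
τ = (5.65×10⁻¹²)(1.392)·sin42° = 5.263×10⁻¹² N·m.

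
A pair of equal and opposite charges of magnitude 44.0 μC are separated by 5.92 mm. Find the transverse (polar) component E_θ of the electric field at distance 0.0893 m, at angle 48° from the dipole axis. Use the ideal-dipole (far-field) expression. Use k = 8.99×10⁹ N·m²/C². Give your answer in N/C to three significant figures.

E_θ ≈ 2.44×10⁶ N/C

Dipole moment p = qd = (4.40×10⁻⁵ C)(0.00592 m) = 2.605×10⁻⁷ C·m.
For a dipole, E_θ = (kp sinθ)/r³.
kp/r³ = (8.99×10⁹)(2.605×10⁻⁷)/(0.0893)³ = 3.289×10⁶ N/C.
E_θ = 3.289×10⁶·sin48° = 2.444×10⁶ N/C.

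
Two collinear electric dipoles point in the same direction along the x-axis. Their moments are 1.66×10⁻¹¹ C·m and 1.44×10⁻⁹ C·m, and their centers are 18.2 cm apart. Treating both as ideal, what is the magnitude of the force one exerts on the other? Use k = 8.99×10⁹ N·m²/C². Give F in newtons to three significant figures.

On-axis field of dipole 1 at distance r: E = 2kp₁/r³. Force on dipole 2 is F = p₂·dE/dr (gradient along axis).
dE/dr = −6kp₁/r⁴, so |F| = 6kp₁p₂/r⁴ (attractive for aligned moments).
F = 6(8.99×10⁹)(1.66×10⁻¹¹)(1.44×10⁻⁹)/(0.182)⁴ = 1.175×10⁻⁶ N.

F ≈ 1.18×10⁻⁶ N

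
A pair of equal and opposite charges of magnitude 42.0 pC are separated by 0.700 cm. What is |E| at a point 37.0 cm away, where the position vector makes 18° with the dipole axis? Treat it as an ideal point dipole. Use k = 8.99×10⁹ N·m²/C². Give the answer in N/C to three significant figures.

E ≈ 0.101 N/C

Dipole moment p = qd = (4.20×10⁻¹¹ C)(0.00700 m) = 2.94×10⁻¹³ C·m.
At angle θ the dipole field magnitude is E = (kp/r³)·√(1 + 3cos²θ).
kp/r³ = (8.99×10⁹)(2.94×10⁻¹³) / (0.370)³ = 0.05218 N/C.
√(1 + 3cos²18°) = √(1 + 3·0.9045) = √3.7135 ≈ 1.9271.
E ≈ 0.05218 × 1.927 = 0.1006 N/C.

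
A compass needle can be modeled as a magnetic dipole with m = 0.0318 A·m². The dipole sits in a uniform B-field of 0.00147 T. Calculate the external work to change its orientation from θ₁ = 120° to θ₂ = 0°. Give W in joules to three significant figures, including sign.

W_ext = ΔU = −mB cosθ₂ + mB cosθ₁ = mB(cosθ₁ − cosθ₂).
W = (0.0318)(0.00147)·(cos120° − cos0°) = (4.675×10⁻⁵)·(-1.5000) = -7.012×10⁻⁵ J.

W ≈ -7.01×10⁻⁵ J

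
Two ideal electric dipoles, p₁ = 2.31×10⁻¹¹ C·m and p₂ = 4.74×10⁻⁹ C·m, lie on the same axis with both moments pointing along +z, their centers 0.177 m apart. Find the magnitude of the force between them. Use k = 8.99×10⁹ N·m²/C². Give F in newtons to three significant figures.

On-axis field of dipole 1 at distance r: E = 2kp₁/r³. Force on dipole 2 is F = p₂·dE/dr (gradient along axis).
dE/dr = −6kp₁/r⁴, so |F| = 6kp₁p₂/r⁴ (attractive for aligned moments).
F = 6(8.99×10⁹)(2.31×10⁻¹¹)(4.74×10⁻⁹)/(0.177)⁴ = 6.017×10⁻⁶ N.

F ≈ 6.02×10⁻⁶ N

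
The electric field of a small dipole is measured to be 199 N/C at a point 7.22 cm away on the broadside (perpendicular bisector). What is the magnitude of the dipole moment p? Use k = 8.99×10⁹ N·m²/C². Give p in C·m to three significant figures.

In the equatorial plane E = kp/r³, so p = Er³/(k).
p = (199)·(0.0722)³ / (8.99×10⁹) = 8.331×10⁻¹² C·m.

p ≈ 8.33×10⁻¹² C·m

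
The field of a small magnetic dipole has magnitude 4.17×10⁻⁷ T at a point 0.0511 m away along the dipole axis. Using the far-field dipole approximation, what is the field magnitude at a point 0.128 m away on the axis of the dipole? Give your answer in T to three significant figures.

B ≈ 2.65×10⁻⁸ T

Dipole fields scale as 1/r³ in the far field; the geometry is the same at both points.
B₂ = B₁ · (r₁/r₂)³ = 4.17×10⁻⁷ · (0.0511/0.128)³.
(r₁/r₂)³ = (0.3992)³ = 0.06363.
B₂ ≈ 2.653×10⁻⁸ T.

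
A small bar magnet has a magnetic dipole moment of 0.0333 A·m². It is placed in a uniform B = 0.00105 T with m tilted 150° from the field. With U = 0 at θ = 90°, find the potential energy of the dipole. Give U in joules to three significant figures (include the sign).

U = −m·B = −mB cosθ.
U = −(0.0333)(0.00105)·cos150° = 3.028×10⁻⁵ J.

U ≈ 3.03×10⁻⁵ J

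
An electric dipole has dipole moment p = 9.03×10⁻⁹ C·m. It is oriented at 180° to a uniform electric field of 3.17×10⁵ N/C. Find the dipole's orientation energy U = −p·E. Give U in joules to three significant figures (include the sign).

U = −p·E = −pE cosθ.
U = −(9.03×10⁻⁹)(3.17×10⁵)·cos180° = 0.002863 J.

U ≈ 0.00286 J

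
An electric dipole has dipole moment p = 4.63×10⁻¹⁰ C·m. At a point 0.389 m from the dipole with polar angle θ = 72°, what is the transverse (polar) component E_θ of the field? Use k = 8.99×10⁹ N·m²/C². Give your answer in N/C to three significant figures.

E_θ ≈ 67.3 N/C

For a dipole, E_θ = (kp sinθ)/r³.
kp/r³ = (8.99×10⁹)(4.63×10⁻¹⁰)/(0.389)³ = 70.71 N/C.
E_θ = 70.71·sin72° = 67.25 N/C.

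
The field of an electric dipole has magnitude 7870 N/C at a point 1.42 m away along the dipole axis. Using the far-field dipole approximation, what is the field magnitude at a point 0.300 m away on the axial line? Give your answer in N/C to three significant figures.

Dipole fields scale as 1/r³ in the far field; the geometry is the same at both points.
E₂ = E₁ · (r₁/r₂)³ = 7870 · (1.42/0.300)³.
(r₁/r₂)³ = (4.733)³ = 106.
E₂ ≈ 8.346×10⁵ N/C.

E ≈ 8.35×10⁵ N/C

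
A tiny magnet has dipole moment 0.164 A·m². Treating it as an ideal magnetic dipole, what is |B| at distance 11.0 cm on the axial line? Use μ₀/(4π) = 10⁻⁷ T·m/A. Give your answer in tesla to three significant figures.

On axis B = (μ₀/4π)·2m/r³.
B = 2·(10⁻⁷)·(0.164) / (0.110)³ = 2.464×10⁻⁵ T.

B ≈ 2.46×10⁻⁵ T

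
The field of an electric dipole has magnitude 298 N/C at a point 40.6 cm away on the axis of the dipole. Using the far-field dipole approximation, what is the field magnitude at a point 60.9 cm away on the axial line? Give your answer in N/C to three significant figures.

Dipole fields scale as 1/r³ in the far field; the geometry is the same at both points.
E₂ = E₁ · (r₁/r₂)³ = 298 · (40.6/60.9)³.
(r₁/r₂)³ = (0.6667)³ = 0.2963.
E₂ ≈ 88.30 N/C.

E ≈ 88.3 N/C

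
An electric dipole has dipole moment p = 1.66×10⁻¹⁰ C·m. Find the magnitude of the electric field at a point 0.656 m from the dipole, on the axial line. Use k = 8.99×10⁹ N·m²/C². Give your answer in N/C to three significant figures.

On the dipole axis E = 2kp/r³.
E = 2·(8.99×10⁹)(1.66×10⁻¹⁰) / (0.656)³ = 10.57 N/C.

E ≈ 10.6 N/C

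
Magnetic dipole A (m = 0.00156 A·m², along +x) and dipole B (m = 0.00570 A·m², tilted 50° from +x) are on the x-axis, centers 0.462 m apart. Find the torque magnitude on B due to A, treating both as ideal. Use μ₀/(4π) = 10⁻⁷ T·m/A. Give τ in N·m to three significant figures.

Dipole B is on the axis of dipole A, so B₁ there is axial: B₁ = (μ₀/4π)·2m₁/r³ along +x.
B₁ = 2(10⁻⁷)(0.00156)/(0.462)³ = 3.164×10⁻⁹ T.
τ = m₂ B₁ sinθ.
τ = (0.00570)(3.164×10⁻⁹)·sin50° = 1.382×10⁻¹¹ N·m.

τ ≈ 1.38×10⁻¹¹ N·m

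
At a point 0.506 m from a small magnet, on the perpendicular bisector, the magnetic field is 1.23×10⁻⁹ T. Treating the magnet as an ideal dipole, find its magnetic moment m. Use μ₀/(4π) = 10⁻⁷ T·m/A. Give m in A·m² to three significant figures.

In the equatorial plane B = (μ₀/4π)·m/r³, so m = Br³·4π/(μ₀).
m = (1.23×10⁻⁹)·(0.506)³ / (10⁻⁷) = 0.001594 A·m².

m ≈ 0.00159 A·m²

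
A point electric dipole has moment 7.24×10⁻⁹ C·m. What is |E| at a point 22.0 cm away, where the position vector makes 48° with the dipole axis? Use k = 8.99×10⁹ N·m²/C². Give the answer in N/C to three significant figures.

At angle θ the dipole field magnitude is E = (kp/r³)·√(1 + 3cos²θ).
kp/r³ = (8.99×10⁹)(7.24×10⁻⁹) / (0.220)³ = 6113 N/C.
√(1 + 3cos²48°) = √(1 + 3·0.4477) = √2.3432 ≈ 1.5308.
E ≈ 6113 × 1.531 = 9357 N/C.

E ≈ 9360 N/C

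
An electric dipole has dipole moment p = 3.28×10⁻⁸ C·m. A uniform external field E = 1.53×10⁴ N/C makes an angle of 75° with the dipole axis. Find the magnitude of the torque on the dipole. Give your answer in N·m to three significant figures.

τ ≈ 4.85×10⁻⁴ N·m

Torque on an electric dipole: τ = pE sinθ.
τ = (3.28×10⁻⁸)(1.53×10⁴)·sin75° = 4.847×10⁻⁴ N·m.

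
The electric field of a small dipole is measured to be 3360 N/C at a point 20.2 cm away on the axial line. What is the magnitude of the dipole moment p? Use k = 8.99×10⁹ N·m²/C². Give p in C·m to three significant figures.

p ≈ 1.54×10⁻⁹ C·m

On axis E = 2kp/r³, so p = Er³/(2k).
p = (3360)·(0.202)³ / (2·8.99×10⁹) = 1.540×10⁻⁹ C·m.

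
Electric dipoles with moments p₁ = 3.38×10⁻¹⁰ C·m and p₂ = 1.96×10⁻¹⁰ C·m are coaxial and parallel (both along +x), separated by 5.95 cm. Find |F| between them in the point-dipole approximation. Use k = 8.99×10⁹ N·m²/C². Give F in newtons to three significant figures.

F ≈ 2.85×10⁻⁴ N

On-axis field of dipole 1 at distance r: E = 2kp₁/r³. Force on dipole 2 is F = p₂·dE/dr (gradient along axis).
dE/dr = −6kp₁/r⁴, so |F| = 6kp₁p₂/r⁴ (attractive for aligned moments).
F = 6(8.99×10⁹)(3.38×10⁻¹⁰)(1.96×10⁻¹⁰)/(0.0595)⁴ = 2.851×10⁻⁴ N.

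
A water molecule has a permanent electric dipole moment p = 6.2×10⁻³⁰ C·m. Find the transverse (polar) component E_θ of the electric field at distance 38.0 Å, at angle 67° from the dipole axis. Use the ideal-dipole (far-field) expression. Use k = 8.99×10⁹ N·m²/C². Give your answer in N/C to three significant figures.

E_θ ≈ 9.35×10⁵ N/C

For a dipole, E_θ = (kp sinθ)/r³.
kp/r³ = (8.99×10⁹)(6.20×10⁻³⁰)/(3.80×10⁻⁹)³ = 1.016×10⁶ N/C.
E_θ = 1.016×10⁶·sin67° = 9.350×10⁵ N/C.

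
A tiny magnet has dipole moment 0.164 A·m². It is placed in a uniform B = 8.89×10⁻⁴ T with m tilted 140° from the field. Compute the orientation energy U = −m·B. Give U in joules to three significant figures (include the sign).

U = −m·B = −mB cosθ.
U = −(0.164)(8.89×10⁻⁴)·cos140° = 1.117×10⁻⁴ J.

U ≈ 1.12×10⁻⁴ J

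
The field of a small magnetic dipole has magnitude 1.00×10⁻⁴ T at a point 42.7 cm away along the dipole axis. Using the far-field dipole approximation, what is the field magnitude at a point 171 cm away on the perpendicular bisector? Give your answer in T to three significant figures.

B ≈ 7.79×10⁻⁷ T

Dipole fields scale as 1/r³ in the far field.
The axial field is twice the equatorial field at the same r, so the geometry factor is 1/2.
B₂ = B₁ · (1/2) · (r₁/r₂)³ = 1.00×10⁻⁴ · 0.5 · (42.7/171)³.
(r₁/r₂)³ = (0.2497)³ = 0.01557.
B₂ ≈ 7.785×10⁻⁷ T.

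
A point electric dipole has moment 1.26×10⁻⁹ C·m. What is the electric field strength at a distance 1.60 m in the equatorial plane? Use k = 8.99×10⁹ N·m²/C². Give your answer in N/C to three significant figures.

E ≈ 2.77 N/C

In the equatorial plane E = kp/r³.
E = (8.99×10⁹)(1.26×10⁻⁹) / (1.60)³ = 2.765 N/C.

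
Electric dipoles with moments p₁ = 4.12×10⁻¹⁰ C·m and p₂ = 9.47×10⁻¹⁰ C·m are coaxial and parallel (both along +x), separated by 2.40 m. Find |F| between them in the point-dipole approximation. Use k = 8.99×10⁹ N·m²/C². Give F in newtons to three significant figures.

On-axis field of dipole 1 at distance r: E = 2kp₁/r³. Force on dipole 2 is F = p₂·dE/dr (gradient along axis).
dE/dr = −6kp₁/r⁴, so |F| = 6kp₁p₂/r⁴ (attractive for aligned moments).
F = 6(8.99×10⁹)(4.12×10⁻¹⁰)(9.47×10⁻¹⁰)/(2.40)⁴ = 6.343×10⁻¹⁰ N.

F ≈ 6.34×10⁻¹⁰ N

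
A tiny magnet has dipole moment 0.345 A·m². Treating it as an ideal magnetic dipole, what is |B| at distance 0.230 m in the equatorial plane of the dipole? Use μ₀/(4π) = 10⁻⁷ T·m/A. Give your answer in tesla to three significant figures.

In the equatorial plane B = (μ₀/4π)·m/r³ (half the axial value).
B = (10⁻⁷)·(0.345) / (0.230)³ = 2.836×10⁻⁶ T.

B ≈ 2.84×10⁻⁶ T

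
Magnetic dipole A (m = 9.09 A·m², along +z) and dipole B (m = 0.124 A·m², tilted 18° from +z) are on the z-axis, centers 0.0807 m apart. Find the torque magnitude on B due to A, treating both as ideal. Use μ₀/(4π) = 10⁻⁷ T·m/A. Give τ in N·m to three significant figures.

Dipole B is on the axis of dipole A, so B₁ there is axial: B₁ = (μ₀/4π)·2m₁/r³ along +z.
B₁ = 2(10⁻⁷)(9.09)/(0.0807)³ = 0.003459 T.
τ = m₂ B₁ sinθ.
τ = (0.124)(0.003459)·sin18° = 1.325×10⁻⁴ N·m.

τ ≈ 1.33×10⁻⁴ N·m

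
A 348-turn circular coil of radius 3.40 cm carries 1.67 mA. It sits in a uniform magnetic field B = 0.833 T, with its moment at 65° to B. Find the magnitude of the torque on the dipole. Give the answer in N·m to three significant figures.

τ ≈ 0.00159 N·m

m = NIA = NIπa² = 348·(0.00167)·π·(0.0340)² = 0.002111 A·m².
Torque on a magnetic dipole: τ = mB sinθ.
τ = (0.002111)(0.833)·sin65° = 0.001594 N·m.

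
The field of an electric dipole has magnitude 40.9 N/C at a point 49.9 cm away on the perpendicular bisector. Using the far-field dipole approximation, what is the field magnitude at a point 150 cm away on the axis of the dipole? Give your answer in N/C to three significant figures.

E ≈ 3.01 N/C

Dipole fields scale as 1/r³ in the far field.
The axial field is twice the equatorial field at the same r, so the geometry factor is 2/1.
E₂ = E₁ · (2/1) · (r₁/r₂)³ = 40.9 · 2 · (49.9/150)³.
(r₁/r₂)³ = (0.3327)³ = 0.03682.
E₂ ≈ 3.011 N/C.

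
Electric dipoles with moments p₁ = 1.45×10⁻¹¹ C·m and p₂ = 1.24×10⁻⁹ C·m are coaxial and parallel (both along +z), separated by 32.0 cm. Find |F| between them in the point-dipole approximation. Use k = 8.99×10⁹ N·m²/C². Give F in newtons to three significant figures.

F ≈ 9.25×10⁻⁸ N

On-axis field of dipole 1 at distance r: E = 2kp₁/r³. Force on dipole 2 is F = p₂·dE/dr (gradient along axis).
dE/dr = −6kp₁/r⁴, so |F| = 6kp₁p₂/r⁴ (attractive for aligned moments).
F = 6(8.99×10⁹)(1.45×10⁻¹¹)(1.24×10⁻⁹)/(0.320)⁴ = 9.249×10⁻⁸ N.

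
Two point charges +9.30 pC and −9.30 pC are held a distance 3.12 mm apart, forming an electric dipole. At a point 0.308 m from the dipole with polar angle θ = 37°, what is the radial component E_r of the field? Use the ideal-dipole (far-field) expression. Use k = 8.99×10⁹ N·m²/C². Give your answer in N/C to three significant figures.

Dipole moment p = qd = (9.30×10⁻¹² C)(0.00312 m) = 2.902×10⁻¹⁴ C·m.
For a dipole, E_r = (2kp cosθ)/r³.
kp/r³ = (8.99×10⁹)(2.902×10⁻¹⁴)/(0.308)³ = 0.008929 N/C.
E_r = 2·0.008929·cos37° = 0.01426 N/C.

E_r ≈ 0.0143 N/C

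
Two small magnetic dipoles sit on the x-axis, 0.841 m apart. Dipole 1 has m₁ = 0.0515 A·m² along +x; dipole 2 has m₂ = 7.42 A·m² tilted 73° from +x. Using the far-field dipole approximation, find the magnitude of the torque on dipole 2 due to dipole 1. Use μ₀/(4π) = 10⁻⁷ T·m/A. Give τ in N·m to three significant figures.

τ ≈ 1.23×10⁻⁷ N·m

Dipole B is on the axis of dipole A, so B₁ there is axial: B₁ = (μ₀/4π)·2m₁/r³ along +x.
B₁ = 2(10⁻⁷)(0.0515)/(0.841)³ = 1.732×10⁻⁸ T.
τ = m₂ B₁ sinθ.
τ = (7.42)(1.732×10⁻⁸)·sin73° = 1.229×10⁻⁷ N·m.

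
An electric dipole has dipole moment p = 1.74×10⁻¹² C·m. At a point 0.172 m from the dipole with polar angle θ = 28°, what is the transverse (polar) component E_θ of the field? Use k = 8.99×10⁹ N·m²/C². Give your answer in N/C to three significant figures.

For a dipole, E_θ = (kp sinθ)/r³.
kp/r³ = (8.99×10⁹)(1.74×10⁻¹²)/(0.172)³ = 3.074 N/C.
E_θ = 3.074·sin28° = 1.443 N/C.

E_θ ≈ 1.44 N/C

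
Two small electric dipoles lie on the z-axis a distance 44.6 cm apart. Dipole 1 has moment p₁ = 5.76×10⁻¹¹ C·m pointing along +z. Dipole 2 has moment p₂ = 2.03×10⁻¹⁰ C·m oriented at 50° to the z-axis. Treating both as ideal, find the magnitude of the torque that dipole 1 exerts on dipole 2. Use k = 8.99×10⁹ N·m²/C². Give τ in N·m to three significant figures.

τ ≈ 1.82×10⁻⁹ N·m

The second dipole sits on the axis of the first, so the field there is axial: E₁ = 2kp₁/r³ along +z.
E₁ = 2(8.99×10⁹)(5.76×10⁻¹¹)/(0.446)³ = 11.67 N/C.
Torque on the second dipole: τ = p₂ E₁ sinθ.
τ = (2.03×10⁻¹⁰)(11.67)·sin50° = 1.815×10⁻⁹ N·m.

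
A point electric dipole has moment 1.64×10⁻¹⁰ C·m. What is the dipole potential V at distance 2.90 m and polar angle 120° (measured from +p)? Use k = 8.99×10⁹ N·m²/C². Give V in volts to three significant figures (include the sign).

V ≈ -0.0877 V

The dipole potential is V = kp cosθ / r².
V = (8.99×10⁹)(1.64×10⁻¹⁰)·cos120° / (2.90)² = -0.08766 V.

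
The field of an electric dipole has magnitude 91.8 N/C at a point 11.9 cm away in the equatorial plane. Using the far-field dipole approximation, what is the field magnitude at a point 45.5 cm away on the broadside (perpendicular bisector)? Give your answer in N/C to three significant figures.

E ≈ 1.64 N/C

Dipole fields scale as 1/r³ in the far field; the geometry is the same at both points.
E₂ = E₁ · (r₁/r₂)³ = 91.8 · (11.9/45.5)³.
(r₁/r₂)³ = (0.2615)³ = 0.01789.
E₂ ≈ 1.642 N/C.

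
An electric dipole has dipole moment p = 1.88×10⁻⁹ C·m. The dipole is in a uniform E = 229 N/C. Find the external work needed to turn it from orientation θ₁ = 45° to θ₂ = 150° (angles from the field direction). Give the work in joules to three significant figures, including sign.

W_ext = ΔU = U(θ₂) − U(θ₁) = −pE cosθ₂ − (−pE cosθ₁) = pE(cosθ₁ − cosθ₂).
W = (1.88×10⁻⁹)(229)·(cos45° − cos150°) = (4.305×10⁻⁷)·(+1.5731) = 6.773×10⁻⁷ J.

W ≈ 6.77×10⁻⁷ J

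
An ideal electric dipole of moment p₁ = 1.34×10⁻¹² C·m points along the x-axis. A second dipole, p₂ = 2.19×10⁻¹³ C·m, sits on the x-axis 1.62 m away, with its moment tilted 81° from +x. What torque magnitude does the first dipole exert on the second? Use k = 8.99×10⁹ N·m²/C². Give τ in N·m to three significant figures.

τ ≈ 1.23×10⁻¹⁵ N·m

The second dipole sits on the axis of the first, so the field there is axial: E₁ = 2kp₁/r³ along +x.
E₁ = 2(8.99×10⁹)(1.34×10⁻¹²)/(1.62)³ = 0.005667 N/C.
Torque on the second dipole: τ = p₂ E₁ sinθ.
τ = (2.19×10⁻¹³)(0.005667)·sin81° = 1.226×10⁻¹⁵ N·m.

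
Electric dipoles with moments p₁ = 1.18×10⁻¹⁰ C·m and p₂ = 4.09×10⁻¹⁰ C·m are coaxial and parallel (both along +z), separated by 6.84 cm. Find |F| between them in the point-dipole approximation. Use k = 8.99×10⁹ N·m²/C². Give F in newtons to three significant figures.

F ≈ 1.19×10⁻⁴ N

On-axis field of dipole 1 at distance r: E = 2kp₁/r³. Force on dipole 2 is F = p₂·dE/dr (gradient along axis).
dE/dr = −6kp₁/r⁴, so |F| = 6kp₁p₂/r⁴ (attractive for aligned moments).
F = 6(8.99×10⁹)(1.18×10⁻¹⁰)(4.09×10⁻¹⁰)/(0.0684)⁴ = 1.189×10⁻⁴ N.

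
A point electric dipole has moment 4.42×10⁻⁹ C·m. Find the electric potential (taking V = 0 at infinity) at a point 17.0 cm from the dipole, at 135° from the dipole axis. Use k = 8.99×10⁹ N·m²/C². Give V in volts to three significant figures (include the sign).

The dipole potential is V = kp cosθ / r².
V = (8.99×10⁹)(4.42×10⁻⁹)·cos135° / (0.170)² = -972.2 V.

V ≈ -972 V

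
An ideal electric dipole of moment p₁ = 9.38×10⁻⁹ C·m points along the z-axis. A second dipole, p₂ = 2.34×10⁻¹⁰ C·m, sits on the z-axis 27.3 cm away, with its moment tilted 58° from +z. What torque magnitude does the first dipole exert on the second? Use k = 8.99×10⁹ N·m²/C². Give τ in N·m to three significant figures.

τ ≈ 1.64×10⁻⁶ N·m

The second dipole sits on the axis of the first, so the field there is axial: E₁ = 2kp₁/r³ along +z.
E₁ = 2(8.99×10⁹)(9.38×10⁻⁹)/(0.273)³ = 8289 N/C.
Torque on the second dipole: τ = p₂ E₁ sinθ.
τ = (2.34×10⁻¹⁰)(8289)·sin58° = 1.645×10⁻⁶ N·m.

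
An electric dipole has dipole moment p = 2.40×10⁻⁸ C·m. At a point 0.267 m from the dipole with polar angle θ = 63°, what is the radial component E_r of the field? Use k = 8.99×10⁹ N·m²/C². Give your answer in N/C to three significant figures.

E_r ≈ 1.03×10⁴ N/C

For a dipole, E_r = (2kp cosθ)/r³.
kp/r³ = (8.99×10⁹)(2.40×10⁻⁸)/(0.267)³ = 1.134×10⁴ N/C.
E_r = 2·1.134×10⁴·cos63° = 1.029×10⁴ N/C.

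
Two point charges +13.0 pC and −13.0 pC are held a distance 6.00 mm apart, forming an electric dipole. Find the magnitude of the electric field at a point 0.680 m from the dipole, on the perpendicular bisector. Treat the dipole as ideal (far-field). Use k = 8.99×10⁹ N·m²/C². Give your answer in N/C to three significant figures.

Dipole moment p = qd = (1.30×10⁻¹¹ C)(0.00600 m) = 7.80×10⁻¹⁴ C·m.
On the perpendicular bisector E = kp/r³ (half the axial value at the same distance).
E = (8.99×10⁹)(7.80×10⁻¹⁴) / (0.680)³ = 0.002230 N/C.

E ≈ 0.00223 N/C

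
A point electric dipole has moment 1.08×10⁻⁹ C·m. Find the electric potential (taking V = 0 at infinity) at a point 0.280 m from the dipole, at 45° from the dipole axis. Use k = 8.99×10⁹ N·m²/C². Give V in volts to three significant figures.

The dipole potential is V = kp cosθ / r².
V = (8.99×10⁹)(1.08×10⁻⁹)·cos45° / (0.280)² = 87.57 V.

V ≈ 87.6 V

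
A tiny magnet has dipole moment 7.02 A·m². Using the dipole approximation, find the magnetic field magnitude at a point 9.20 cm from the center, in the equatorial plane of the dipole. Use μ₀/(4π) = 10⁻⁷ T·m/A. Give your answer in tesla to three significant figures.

In the equatorial plane B = (μ₀/4π)·m/r³ (half the axial value).
B = (10⁻⁷)·(7.02) / (0.0920)³ = 9.015×10⁻⁴ T.

B ≈ 9.02×10⁻⁴ T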